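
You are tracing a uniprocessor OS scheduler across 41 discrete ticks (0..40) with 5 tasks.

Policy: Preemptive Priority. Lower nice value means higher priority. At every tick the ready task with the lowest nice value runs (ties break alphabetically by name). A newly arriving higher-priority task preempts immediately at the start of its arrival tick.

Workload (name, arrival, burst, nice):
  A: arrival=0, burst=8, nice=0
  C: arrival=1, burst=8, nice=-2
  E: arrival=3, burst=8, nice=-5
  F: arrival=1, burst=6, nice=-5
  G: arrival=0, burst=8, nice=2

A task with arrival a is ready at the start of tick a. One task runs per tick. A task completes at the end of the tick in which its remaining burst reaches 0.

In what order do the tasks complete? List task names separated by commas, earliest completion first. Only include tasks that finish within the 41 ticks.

t=0: ready={A,G} → run A
t=1: ready={A,C,F,G} → run F
t=2: ready={A,C,F,G} → run F
t=3: ready={A,C,E,F,G} → run E
t=4: ready={A,C,E,F,G} → run E
t=5: ready={A,C,E,F,G} → run E
t=6: ready={A,C,E,F,G} → run E
t=7: ready={A,C,E,F,G} → run E
t=8: ready={A,C,E,F,G} → run E
t=9: ready={A,C,E,F,G} → run E
t=10: ready={A,C,E,F,G} → run E
t=11: ready={A,C,F,G} → run F
t=12: ready={A,C,F,G} → run F
t=13: ready={A,C,F,G} → run F
t=14: ready={A,C,F,G} → run F
t=15: ready={A,C,G} → run C
t=16: ready={A,C,G} → run C
t=17: ready={A,C,G} → run C
t=18: ready={A,C,G} → run C
t=19: ready={A,C,G} → run C
t=20: ready={A,C,G} → run C
t=21: ready={A,C,G} → run C
t=22: ready={A,C,G} → run C
t=23: ready={A,G} → run A
t=24: ready={A,G} → run A
t=25: ready={A,G} → run A
t=26: ready={A,G} → run A
t=27: ready={A,G} → run A
t=28: ready={A,G} → run A
t=29: ready={A,G} → run A
t=30: ready={G} → run G
t=31: ready={G} → run G
t=32: ready={G} → run G
t=33: ready={G} → run G
t=34: ready={G} → run G
t=35: ready={G} → run G
t=36: ready={G} → run G
t=37: ready={G} → run G
t=38: (idle)
t=39: (idle)
t=40: (idle)

completion order = E, F, C, A, G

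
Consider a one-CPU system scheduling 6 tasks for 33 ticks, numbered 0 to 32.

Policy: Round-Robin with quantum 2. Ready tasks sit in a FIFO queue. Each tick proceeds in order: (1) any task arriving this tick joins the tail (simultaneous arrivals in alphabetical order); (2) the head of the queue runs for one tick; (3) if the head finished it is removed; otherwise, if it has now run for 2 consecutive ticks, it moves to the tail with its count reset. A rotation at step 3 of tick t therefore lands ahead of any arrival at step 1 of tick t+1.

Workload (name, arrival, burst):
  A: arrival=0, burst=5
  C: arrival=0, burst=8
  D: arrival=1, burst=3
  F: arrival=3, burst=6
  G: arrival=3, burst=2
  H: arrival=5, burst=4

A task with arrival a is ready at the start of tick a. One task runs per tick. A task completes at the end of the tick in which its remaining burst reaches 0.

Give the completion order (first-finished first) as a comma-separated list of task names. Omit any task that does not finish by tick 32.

completion order = G, D, A, H, F, C

t=0: queue=[A,C] q_used=0 → run A
t=1: queue=[A,C,D] q_used=1 → run A
t=2: queue=[C,D,A] q_used=0 → run C
t=3: queue=[C,D,A,F,G] q_used=1 → run C
t=4: queue=[D,A,F,G,C] q_used=0 → run D
t=5: queue=[D,A,F,G,C,H] q_used=1 → run D
t=6: queue=[A,F,G,C,H,D] q_used=0 → run A
t=7: queue=[A,F,G,C,H,D] q_used=1 → run A
t=8: queue=[F,G,C,H,D,A] q_used=0 → run F
t=9: queue=[F,G,C,H,D,A] q_used=1 → run F
t=10: queue=[G,C,H,D,A,F] q_used=0 → run G
t=11: queue=[G,C,H,D,A,F] q_used=1 → run G
t=12: queue=[C,H,D,A,F] q_used=0 → run C
t=13: queue=[C,H,D,A,F] q_used=1 → run C
t=14: queue=[H,D,A,F,C] q_used=0 → run H
t=15: queue=[H,D,A,F,C] q_used=1 → run H
t=16: queue=[D,A,F,C,H] q_used=0 → run D
t=17: queue=[A,F,C,H] q_used=0 → run A
t=18: queue=[F,C,H] q_used=0 → run F
t=19: queue=[F,C,H] q_used=1 → run F
t=20: queue=[C,H,F] q_used=0 → run C
t=21: queue=[C,H,F] q_used=1 → run C
t=22: queue=[H,F,C] q_used=0 → run H
t=23: queue=[H,F,C] q_used=1 → run H
t=24: queue=[F,C] q_used=0 → run F
t=25: queue=[F,C] q_used=1 → run F
t=26: queue=[C] q_used=0 → run C
t=27: queue=[C] q_used=1 → run C
t=28: (idle)
t=29: (idle)
t=30: (idle)
t=31: (idle)
t=32: (idle)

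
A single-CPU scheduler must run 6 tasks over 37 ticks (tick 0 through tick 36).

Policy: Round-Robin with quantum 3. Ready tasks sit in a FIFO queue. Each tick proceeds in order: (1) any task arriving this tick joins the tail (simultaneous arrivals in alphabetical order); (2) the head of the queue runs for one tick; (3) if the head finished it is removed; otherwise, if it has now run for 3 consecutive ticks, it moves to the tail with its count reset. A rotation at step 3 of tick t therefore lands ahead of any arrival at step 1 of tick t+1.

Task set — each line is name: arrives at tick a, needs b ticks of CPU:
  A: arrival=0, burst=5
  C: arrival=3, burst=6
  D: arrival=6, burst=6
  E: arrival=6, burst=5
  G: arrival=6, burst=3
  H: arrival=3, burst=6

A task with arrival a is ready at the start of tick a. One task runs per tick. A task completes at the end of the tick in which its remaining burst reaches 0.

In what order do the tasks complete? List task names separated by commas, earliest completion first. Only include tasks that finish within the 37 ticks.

completion order = A, G, C, H, D, E

t=0: queue=[A] q_used=0 → run A
t=1: queue=[A] q_used=1 → run A
t=2: queue=[A] q_used=2 → run A
t=3: queue=[A,C,H] q_used=0 → run A
t=4: queue=[A,C,H] q_used=1 → run A
t=5: queue=[C,H] q_used=0 → run C
t=6: queue=[C,H,D,E,G] q_used=1 → run C
t=7: queue=[C,H,D,E,G] q_used=2 → run C
t=8: queue=[H,D,E,G,C] q_used=0 → run H
t=9: queue=[H,D,E,G,C] q_used=1 → run H
t=10: queue=[H,D,E,G,C] q_used=2 → run H
t=11: queue=[D,E,G,C,H] q_used=0 → run D
t=12: queue=[D,E,G,C,H] q_used=1 → run D
t=13: queue=[D,E,G,C,H] q_used=2 → run D
t=14: queue=[E,G,C,H,D] q_used=0 → run E
t=15: queue=[E,G,C,H,D] q_used=1 → run E
t=16: queue=[E,G,C,H,D] q_used=2 → run E
t=17: queue=[G,C,H,D,E] q_used=0 → run G
t=18: queue=[G,C,H,D,E] q_used=1 → run G
t=19: queue=[G,C,H,D,E] q_used=2 → run G
t=20: queue=[C,H,D,E] q_used=0 → run C
t=21: queue=[C,H,D,E] q_used=1 → run C
t=22: queue=[C,H,D,E] q_used=2 → run C
t=23: queue=[H,D,E] q_used=0 → run H
t=24: queue=[H,D,E] q_used=1 → run H
t=25: queue=[H,D,E] q_used=2 → run H
t=26: queue=[D,E] q_used=0 → run D
t=27: queue=[D,E] q_used=1 → run D
t=28: queue=[D,E] q_used=2 → run D
t=29: queue=[E] q_used=0 → run E
t=30: queue=[E] q_used=1 → run E
t=31: (idle)
t=32: (idle)
t=33: (idle)
t=34: (idle)
t=35: (idle)
t=36: (idle)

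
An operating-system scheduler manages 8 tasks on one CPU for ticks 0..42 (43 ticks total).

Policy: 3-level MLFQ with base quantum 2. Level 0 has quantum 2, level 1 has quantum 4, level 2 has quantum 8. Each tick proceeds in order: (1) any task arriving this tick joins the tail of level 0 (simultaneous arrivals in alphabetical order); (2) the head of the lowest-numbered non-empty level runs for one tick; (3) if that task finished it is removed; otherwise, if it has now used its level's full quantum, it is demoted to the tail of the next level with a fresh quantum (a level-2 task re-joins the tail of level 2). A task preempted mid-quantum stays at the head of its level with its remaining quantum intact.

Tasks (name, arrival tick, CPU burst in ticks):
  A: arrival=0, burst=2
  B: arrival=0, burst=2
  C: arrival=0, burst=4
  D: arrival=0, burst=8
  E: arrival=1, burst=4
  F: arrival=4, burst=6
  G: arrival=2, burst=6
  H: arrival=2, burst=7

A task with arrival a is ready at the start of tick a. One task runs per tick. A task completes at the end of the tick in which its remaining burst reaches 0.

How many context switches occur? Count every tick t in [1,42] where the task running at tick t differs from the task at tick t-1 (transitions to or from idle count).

t=0: L0/L1/L2 = ABCD/-/- → run A
t=1: L0/L1/L2 = ABCDE/-/- → run A
t=2: L0/L1/L2 = BCDEGH/-/- → run B
t=3: L0/L1/L2 = BCDEGH/-/- → run B
t=4: L0/L1/L2 = CDEGHF/-/- → run C
t=5: L0/L1/L2 = CDEGHF/-/- → run C
t=6: L0/L1/L2 = DEGHF/C/- → run D
t=7: L0/L1/L2 = DEGHF/C/- → run D
t=8: L0/L1/L2 = EGHF/CD/- → run E
t=9: L0/L1/L2 = EGHF/CD/- → run E
t=10: L0/L1/L2 = GHF/CDE/- → run G
t=11: L0/L1/L2 = GHF/CDE/- → run G
t=12: L0/L1/L2 = HF/CDEG/- → run H
t=13: L0/L1/L2 = HF/CDEG/- → run H
t=14: L0/L1/L2 = F/CDEGH/- → run F
t=15: L0/L1/L2 = F/CDEGH/- → run F
t=16: L0/L1/L2 = -/CDEGHF/- → run C
t=17: L0/L1/L2 = -/CDEGHF/- → run C
t=18: L0/L1/L2 = -/DEGHF/- → run D
t=19: L0/L1/L2 = -/DEGHF/- → run D
t=20: L0/L1/L2 = -/DEGHF/- → run D
t=21: L0/L1/L2 = -/DEGHF/- → run D
t=22: L0/L1/L2 = -/EGHF/D → run E
t=23: L0/L1/L2 = -/EGHF/D → run E
t=24: L0/L1/L2 = -/GHF/D → run G
t=25: L0/L1/L2 = -/GHF/D → run G
t=26: L0/L1/L2 = -/GHF/D → run G
t=27: L0/L1/L2 = -/GHF/D → run G
t=28: L0/L1/L2 = -/HF/D → run H
t=29: L0/L1/L2 = -/HF/D → run H
t=30: L0/L1/L2 = -/HF/D → run H
t=31: L0/L1/L2 = -/HF/D → run H
t=32: L0/L1/L2 = -/F/DH → run F
t=33: L0/L1/L2 = -/F/DH → run F
t=34: L0/L1/L2 = -/F/DH → run F
t=35: L0/L1/L2 = -/F/DH → run F
t=36: L0/L1/L2 = -/-/DH → run D
t=37: L0/L1/L2 = -/-/DH → run D
t=38: L0/L1/L2 = -/-/H → run H
t=39: (idle)
t=40: (idle)
t=41: (idle)
t=42: (idle)

context switches = 16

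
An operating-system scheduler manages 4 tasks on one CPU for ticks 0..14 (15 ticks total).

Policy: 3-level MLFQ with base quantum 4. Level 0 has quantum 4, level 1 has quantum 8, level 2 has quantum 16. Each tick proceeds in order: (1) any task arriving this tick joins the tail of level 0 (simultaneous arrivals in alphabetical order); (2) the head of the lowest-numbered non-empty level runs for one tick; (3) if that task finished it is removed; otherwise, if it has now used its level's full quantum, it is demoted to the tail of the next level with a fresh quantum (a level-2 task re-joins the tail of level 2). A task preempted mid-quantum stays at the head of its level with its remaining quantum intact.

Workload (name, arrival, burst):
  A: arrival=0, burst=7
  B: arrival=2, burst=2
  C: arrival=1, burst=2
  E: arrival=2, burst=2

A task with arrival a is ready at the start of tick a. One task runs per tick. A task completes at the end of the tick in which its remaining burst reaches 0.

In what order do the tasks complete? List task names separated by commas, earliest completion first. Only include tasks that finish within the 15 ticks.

completion order = C, B, E, A

t=0: L0/L1/L2 = A/-/- → run A
t=1: L0/L1/L2 = AC/-/- → run A
t=2: L0/L1/L2 = ACBE/-/- → run A
t=3: L0/L1/L2 = ACBE/-/- → run A
t=4: L0/L1/L2 = CBE/A/- → run C
t=5: L0/L1/L2 = CBE/A/- → run C
t=6: L0/L1/L2 = BE/A/- → run B
t=7: L0/L1/L2 = BE/A/- → run B
t=8: L0/L1/L2 = E/A/- → run E
t=9: L0/L1/L2 = E/A/- → run E
t=10: L0/L1/L2 = -/A/- → run A
t=11: L0/L1/L2 = -/A/- → run A
t=12: L0/L1/L2 = -/A/- → run A
t=13: (idle)
t=14: (idle)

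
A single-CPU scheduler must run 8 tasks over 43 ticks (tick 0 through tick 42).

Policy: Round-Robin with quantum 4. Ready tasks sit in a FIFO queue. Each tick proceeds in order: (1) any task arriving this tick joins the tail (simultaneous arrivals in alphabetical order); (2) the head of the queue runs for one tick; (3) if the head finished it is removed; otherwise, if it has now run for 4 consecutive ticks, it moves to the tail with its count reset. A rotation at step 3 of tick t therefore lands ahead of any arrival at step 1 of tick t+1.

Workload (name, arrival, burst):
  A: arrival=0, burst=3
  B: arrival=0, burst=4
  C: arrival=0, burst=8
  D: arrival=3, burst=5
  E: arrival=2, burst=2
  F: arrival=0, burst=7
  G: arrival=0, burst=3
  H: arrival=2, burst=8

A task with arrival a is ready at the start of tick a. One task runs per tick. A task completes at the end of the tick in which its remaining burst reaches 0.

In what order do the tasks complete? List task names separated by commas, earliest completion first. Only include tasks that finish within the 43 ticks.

completion order = A, B, G, E, C, F, H, D

t=0: queue=[A,B,C,F,G] q_used=0 → run A
t=1: queue=[A,B,C,F,G] q_used=1 → run A
t=2: queue=[A,B,C,F,G,E,H] q_used=2 → run A
t=3: queue=[B,C,F,G,E,H,D] q_used=0 → run B
t=4: queue=[B,C,F,G,E,H,D] q_used=1 → run B
t=5: queue=[B,C,F,G,E,H,D] q_used=2 → run B
t=6: queue=[B,C,F,G,E,H,D] q_used=3 → run B
t=7: queue=[C,F,G,E,H,D] q_used=0 → run C
t=8: queue=[C,F,G,E,H,D] q_used=1 → run C
t=9: queue=[C,F,G,E,H,D] q_used=2 → run C
t=10: queue=[C,F,G,E,H,D] q_used=3 → run C
t=11: queue=[F,G,E,H,D,C] q_used=0 → run F
t=12: queue=[F,G,E,H,D,C] q_used=1 → run F
t=13: queue=[F,G,E,H,D,C] q_used=2 → run F
t=14: queue=[F,G,E,H,D,C] q_used=3 → run F
t=15: queue=[G,E,H,D,C,F] q_used=0 → run G
t=16: queue=[G,E,H,D,C,F] q_used=1 → run G
t=17: queue=[G,E,H,D,C,F] q_used=2 → run G
t=18: queue=[E,H,D,C,F] q_used=0 → run E
t=19: queue=[E,H,D,C,F] q_used=1 → run E
t=20: queue=[H,D,C,F] q_used=0 → run H
t=21: queue=[H,D,C,F] q_used=1 → run H
t=22: queue=[H,D,C,F] q_used=2 → run H
t=23: queue=[H,D,C,F] q_used=3 → run H
t=24: queue=[D,C,F,H] q_used=0 → run D
t=25: queue=[D,C,F,H] q_used=1 → run D
t=26: queue=[D,C,F,H] q_used=2 → run D
t=27: queue=[D,C,F,H] q_used=3 → run D
t=28: queue=[C,F,H,D] q_used=0 → run C
t=29: queue=[C,F,H,D] q_used=1 → run C
t=30: queue=[C,F,H,D] q_used=2 → run C
t=31: queue=[C,F,H,D] q_used=3 → run C
t=32: queue=[F,H,D] q_used=0 → run F
t=33: queue=[F,H,D] q_used=1 → run F
t=34: queue=[F,H,D] q_used=2 → run F
t=35: queue=[H,D] q_used=0 → run H
t=36: queue=[H,D] q_used=1 → run H
t=37: queue=[H,D] q_used=2 → run H
t=38: queue=[H,D] q_used=3 → run H
t=39: queue=[D] q_used=0 → run D
t=40: (idle)
t=41: (idle)
t=42: (idle)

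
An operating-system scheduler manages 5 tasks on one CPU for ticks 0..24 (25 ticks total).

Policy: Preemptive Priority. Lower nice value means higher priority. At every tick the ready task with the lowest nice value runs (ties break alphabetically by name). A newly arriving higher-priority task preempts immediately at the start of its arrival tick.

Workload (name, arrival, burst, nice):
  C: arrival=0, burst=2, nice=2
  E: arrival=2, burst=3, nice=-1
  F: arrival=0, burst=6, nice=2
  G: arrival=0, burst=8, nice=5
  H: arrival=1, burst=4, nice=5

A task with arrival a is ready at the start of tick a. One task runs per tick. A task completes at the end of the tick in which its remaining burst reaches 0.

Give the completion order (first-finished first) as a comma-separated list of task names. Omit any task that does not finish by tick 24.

completion order = C, E, F, G, H

t=0: ready={C,F,G} → run C
t=1: ready={C,F,G,H} → run C
t=2: ready={E,F,G,H} → run E
t=3: ready={E,F,G,H} → run E
t=4: ready={E,F,G,H} → run E
t=5: ready={F,G,H} → run F
t=6: ready={F,G,H} → run F
t=7: ready={F,G,H} → run F
t=8: ready={F,G,H} → run F
t=9: ready={F,G,H} → run F
t=10: ready={F,G,H} → run F
t=11: ready={G,H} → run G
t=12: ready={G,H} → run G
t=13: ready={G,H} → run G
t=14: ready={G,H} → run G
t=15: ready={G,H} → run G
t=16: ready={G,H} → run G
t=17: ready={G,H} → run G
t=18: ready={G,H} → run G
t=19: ready={H} → run H
t=20: ready={H} → run H
t=21: ready={H} → run H
t=22: ready={H} → run H
t=23: (idle)
t=24: (idle)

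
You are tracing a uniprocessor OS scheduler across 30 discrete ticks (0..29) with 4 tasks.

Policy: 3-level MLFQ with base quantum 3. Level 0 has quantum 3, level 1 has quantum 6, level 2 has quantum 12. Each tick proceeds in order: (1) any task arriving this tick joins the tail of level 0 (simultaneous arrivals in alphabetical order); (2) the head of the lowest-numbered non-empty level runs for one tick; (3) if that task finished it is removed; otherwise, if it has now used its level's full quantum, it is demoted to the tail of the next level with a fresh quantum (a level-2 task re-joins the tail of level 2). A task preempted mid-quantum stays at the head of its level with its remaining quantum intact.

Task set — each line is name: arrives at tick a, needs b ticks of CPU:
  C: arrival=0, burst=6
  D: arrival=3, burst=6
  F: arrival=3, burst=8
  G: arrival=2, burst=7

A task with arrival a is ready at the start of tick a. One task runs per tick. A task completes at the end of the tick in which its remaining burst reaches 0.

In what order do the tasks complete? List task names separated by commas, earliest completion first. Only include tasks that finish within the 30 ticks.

completion order = C, G, D, F

t=0: L0/L1/L2 = C/-/- → run C
t=1: L0/L1/L2 = C/-/- → run C
t=2: L0/L1/L2 = CG/-/- → run C
t=3: L0/L1/L2 = GDF/C/- → run G
t=4: L0/L1/L2 = GDF/C/- → run G
t=5: L0/L1/L2 = GDF/C/- → run G
t=6: L0/L1/L2 = DF/CG/- → run D
t=7: L0/L1/L2 = DF/CG/- → run D
t=8: L0/L1/L2 = DF/CG/- → run D
t=9: L0/L1/L2 = F/CGD/- → run F
t=10: L0/L1/L2 = F/CGD/- → run F
t=11: L0/L1/L2 = F/CGD/- → run F
t=12: L0/L1/L2 = -/CGDF/- → run C
t=13: L0/L1/L2 = -/CGDF/- → run C
t=14: L0/L1/L2 = -/CGDF/- → run C
t=15: L0/L1/L2 = -/GDF/- → run G
t=16: L0/L1/L2 = -/GDF/- → run G
t=17: L0/L1/L2 = -/GDF/- → run G
t=18: L0/L1/L2 = -/GDF/- → run G
t=19: L0/L1/L2 = -/DF/- → run D
t=20: L0/L1/L2 = -/DF/- → run D
t=21: L0/L1/L2 = -/DF/- → run D
t=22: L0/L1/L2 = -/F/- → run F
t=23: L0/L1/L2 = -/F/- → run F
t=24: L0/L1/L2 = -/F/- → run F
t=25: L0/L1/L2 = -/F/- → run F
t=26: L0/L1/L2 = -/F/- → run F
t=27: (idle)
t=28: (idle)
t=29: (idle)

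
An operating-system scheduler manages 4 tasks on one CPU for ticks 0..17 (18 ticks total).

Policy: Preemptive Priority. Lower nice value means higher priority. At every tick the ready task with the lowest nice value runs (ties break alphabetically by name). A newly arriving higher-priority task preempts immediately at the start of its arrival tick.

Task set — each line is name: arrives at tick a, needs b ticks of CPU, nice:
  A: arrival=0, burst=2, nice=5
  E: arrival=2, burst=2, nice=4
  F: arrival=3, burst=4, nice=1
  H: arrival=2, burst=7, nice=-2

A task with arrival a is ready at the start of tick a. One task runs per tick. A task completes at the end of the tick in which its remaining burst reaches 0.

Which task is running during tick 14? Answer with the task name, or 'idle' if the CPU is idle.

t=0: ready={A} → run A
t=1: ready={A} → run A
t=2: ready={E,H} → run H
t=3: ready={E,F,H} → run H
t=4: ready={E,F,H} → run H
t=5: ready={E,F,H} → run H
t=6: ready={E,F,H} → run H
t=7: ready={E,F,H} → run H
t=8: ready={E,F,H} → run H
t=9: ready={E,F} → run F
t=10: ready={E,F} → run F
t=11: ready={E,F} → run F
t=12: ready={E,F} → run F
t=13: ready={E} → run E
t=14: ready={E} → run E
t=15: (idle)
t=16: (idle)
t=17: (idle)

running at tick 14 = E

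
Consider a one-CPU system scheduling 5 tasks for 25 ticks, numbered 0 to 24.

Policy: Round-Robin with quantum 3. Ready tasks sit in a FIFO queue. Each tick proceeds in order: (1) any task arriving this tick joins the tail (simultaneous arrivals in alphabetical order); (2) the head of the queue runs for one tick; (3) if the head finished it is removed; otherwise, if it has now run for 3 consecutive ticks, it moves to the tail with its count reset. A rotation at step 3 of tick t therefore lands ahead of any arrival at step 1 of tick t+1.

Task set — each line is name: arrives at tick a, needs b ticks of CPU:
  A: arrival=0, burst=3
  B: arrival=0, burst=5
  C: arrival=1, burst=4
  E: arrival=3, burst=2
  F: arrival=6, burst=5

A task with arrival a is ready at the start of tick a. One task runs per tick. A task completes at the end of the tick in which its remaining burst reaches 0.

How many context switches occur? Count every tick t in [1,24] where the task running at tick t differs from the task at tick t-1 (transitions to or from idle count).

context switches = 8

t=0: queue=[A,B] q_used=0 → run A
t=1: queue=[A,B,C] q_used=1 → run A
t=2: queue=[A,B,C] q_used=2 → run A
t=3: queue=[B,C,E] q_used=0 → run B
t=4: queue=[B,C,E] q_used=1 → run B
t=5: queue=[B,C,E] q_used=2 → run B
t=6: queue=[C,E,B,F] q_used=0 → run C
t=7: queue=[C,E,B,F] q_used=1 → run C
t=8: queue=[C,E,B,F] q_used=2 → run C
t=9: queue=[E,B,F,C] q_used=0 → run E
t=10: queue=[E,B,F,C] q_used=1 → run E
t=11: queue=[B,F,C] q_used=0 → run B
t=12: queue=[B,F,C] q_used=1 → run B
t=13: queue=[F,C] q_used=0 → run F
t=14: queue=[F,C] q_used=1 → run F
t=15: queue=[F,C] q_used=2 → run F
t=16: queue=[C,F] q_used=0 → run C
t=17: queue=[F] q_used=0 → run F
t=18: queue=[F] q_used=1 → run F
t=19: (idle)
t=20: (idle)
t=21: (idle)
t=22: (idle)
t=23: (idle)
t=24: (idle)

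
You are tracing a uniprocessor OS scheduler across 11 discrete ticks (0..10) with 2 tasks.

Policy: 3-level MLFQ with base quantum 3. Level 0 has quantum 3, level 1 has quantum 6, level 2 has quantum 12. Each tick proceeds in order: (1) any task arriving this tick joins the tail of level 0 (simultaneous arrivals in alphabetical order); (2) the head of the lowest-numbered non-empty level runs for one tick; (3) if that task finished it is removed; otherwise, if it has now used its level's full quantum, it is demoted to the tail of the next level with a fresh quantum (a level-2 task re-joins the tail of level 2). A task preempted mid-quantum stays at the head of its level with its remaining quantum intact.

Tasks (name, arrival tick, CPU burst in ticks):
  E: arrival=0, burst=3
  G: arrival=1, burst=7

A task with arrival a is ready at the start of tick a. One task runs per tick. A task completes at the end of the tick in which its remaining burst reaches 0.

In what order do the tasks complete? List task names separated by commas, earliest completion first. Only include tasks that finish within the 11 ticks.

t=0: L0/L1/L2 = E/-/- → run E
t=1: L0/L1/L2 = EG/-/- → run E
t=2: L0/L1/L2 = EG/-/- → run E
t=3: L0/L1/L2 = G/-/- → run G
t=4: L0/L1/L2 = G/-/- → run G
t=5: L0/L1/L2 = G/-/- → run G
t=6: L0/L1/L2 = -/G/- → run G
t=7: L0/L1/L2 = -/G/- → run G
t=8: L0/L1/L2 = -/G/- → run G
t=9: L0/L1/L2 = -/G/- → run G
t=10: (idle)

completion order = E, G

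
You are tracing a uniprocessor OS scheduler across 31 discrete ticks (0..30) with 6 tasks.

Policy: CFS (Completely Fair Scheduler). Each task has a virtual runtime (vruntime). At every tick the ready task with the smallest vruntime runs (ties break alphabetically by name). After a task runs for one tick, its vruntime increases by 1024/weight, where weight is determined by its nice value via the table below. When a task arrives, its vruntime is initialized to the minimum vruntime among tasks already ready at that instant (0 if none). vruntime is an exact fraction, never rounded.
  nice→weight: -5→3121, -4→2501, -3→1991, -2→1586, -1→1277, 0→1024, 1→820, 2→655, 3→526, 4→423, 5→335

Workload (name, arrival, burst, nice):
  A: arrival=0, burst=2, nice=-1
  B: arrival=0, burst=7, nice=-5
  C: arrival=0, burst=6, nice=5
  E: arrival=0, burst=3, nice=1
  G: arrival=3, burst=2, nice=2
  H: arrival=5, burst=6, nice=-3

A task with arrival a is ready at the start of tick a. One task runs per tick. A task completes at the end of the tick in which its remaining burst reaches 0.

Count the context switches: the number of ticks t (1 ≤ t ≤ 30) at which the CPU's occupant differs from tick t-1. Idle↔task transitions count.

t=0: vr[A=0 B=0 C=0 E=0] → run A
t=1: vr[A=1024/1277 B=0 C=0 E=0] → run B
t=2: vr[A=1024/1277 B=1024/3121 C=0 E=0] → run C
t=3: vr[A=1024/1277 B=1024/3121 C=1024/335 E=0 G=0] → run E
t=4: vr[A=1024/1277 B=1024/3121 C=1024/335 E=256/205 G=0] → run G
t=5: vr[A=1024/1277 B=1024/3121 C=1024/335 E=256/205 G=1024/655 H=1024/3121] → run B
t=6: vr[A=1024/1277 B=2048/3121 C=1024/335 E=256/205 G=1024/655 H=1024/3121] → run H
t=7: vr[A=1024/1277 B=2048/3121 C=1024/335 E=256/205 G=1024/655 H=5234688/6213911] → run B
t=8: vr[A=1024/1277 B=3072/3121 C=1024/335 E=256/205 G=1024/655 H=5234688/6213911] → run A
t=9: vr[B=3072/3121 C=1024/335 E=256/205 G=1024/655 H=5234688/6213911] → run H
t=10: vr[B=3072/3121 C=1024/335 E=256/205 G=1024/655 H=8430592/6213911] → run B
t=11: vr[B=4096/3121 C=1024/335 E=256/205 G=1024/655 H=8430592/6213911] → run E
t=12: vr[B=4096/3121 C=1024/335 E=512/205 G=1024/655 H=8430592/6213911] → run B
t=13: vr[B=5120/3121 C=1024/335 E=512/205 G=1024/655 H=8430592/6213911] → run H
t=14: vr[B=5120/3121 C=1024/335 E=512/205 G=1024/655 H=11626496/6213911] → run G
t=15: vr[B=5120/3121 C=1024/335 E=512/205 H=11626496/6213911] → run B
t=16: vr[B=6144/3121 C=1024/335 E=512/205 H=11626496/6213911] → run H
t=17: vr[B=6144/3121 C=1024/335 E=512/205 H=14822400/6213911] → run B
t=18: vr[C=1024/335 E=512/205 H=14822400/6213911] → run H
t=19: vr[C=1024/335 E=512/205 H=18018304/6213911] → run E
t=20: vr[C=1024/335 H=18018304/6213911] → run H
t=21: vr[C=1024/335] → run C
t=22: vr[C=2048/335] → run C
t=23: vr[C=3072/335] → run C
t=24: vr[C=4096/335] → run C
t=25: vr[C=1024/67] → run C
t=26: (idle)
t=27: (idle)
t=28: (idle)
t=29: (idle)
t=30: (idle)

context switches = 22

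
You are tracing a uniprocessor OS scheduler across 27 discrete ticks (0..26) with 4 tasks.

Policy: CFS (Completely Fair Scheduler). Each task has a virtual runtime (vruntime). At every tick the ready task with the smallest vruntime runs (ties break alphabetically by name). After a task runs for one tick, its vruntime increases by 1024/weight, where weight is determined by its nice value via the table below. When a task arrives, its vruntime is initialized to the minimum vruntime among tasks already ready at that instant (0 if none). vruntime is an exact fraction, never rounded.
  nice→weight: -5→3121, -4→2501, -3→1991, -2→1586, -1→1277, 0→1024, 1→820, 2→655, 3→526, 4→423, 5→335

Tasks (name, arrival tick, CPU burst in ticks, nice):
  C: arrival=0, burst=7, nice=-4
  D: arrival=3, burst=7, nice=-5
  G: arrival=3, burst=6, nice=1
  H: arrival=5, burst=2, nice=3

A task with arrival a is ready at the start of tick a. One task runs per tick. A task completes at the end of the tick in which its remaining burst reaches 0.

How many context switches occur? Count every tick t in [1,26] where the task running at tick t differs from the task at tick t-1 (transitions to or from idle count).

t=0: vr[C=0] → run C
t=1: vr[C=1024/2501] → run C
t=2: vr[C=2048/2501] → run C
t=3: vr[C=3072/2501 D=3072/2501 G=3072/2501] → run C
t=4: vr[C=4096/2501 D=3072/2501 G=3072/2501] → run D
t=5: vr[C=4096/2501 D=12148736/7805621 G=3072/2501 H=3072/2501] → run G
t=6: vr[C=4096/2501 D=12148736/7805621 G=30976/12505 H=3072/2501] → run H
t=7: vr[C=4096/2501 D=12148736/7805621 G=30976/12505 H=2088448/657763] → run D
t=8: vr[C=4096/2501 D=14709760/7805621 G=30976/12505 H=2088448/657763] → run C
t=9: vr[C=5120/2501 D=14709760/7805621 G=30976/12505 H=2088448/657763] → run D
t=10: vr[C=5120/2501 D=17270784/7805621 G=30976/12505 H=2088448/657763] → run C
t=11: vr[C=6144/2501 D=17270784/7805621 G=30976/12505 H=2088448/657763] → run D
t=12: vr[C=6144/2501 D=19831808/7805621 G=30976/12505 H=2088448/657763] → run C
t=13: vr[D=19831808/7805621 G=30976/12505 H=2088448/657763] → run G
t=14: vr[D=19831808/7805621 G=46592/12505 H=2088448/657763] → run D
t=15: vr[D=22392832/7805621 G=46592/12505 H=2088448/657763] → run D
t=16: vr[D=24953856/7805621 G=46592/12505 H=2088448/657763] → run H
t=17: vr[D=24953856/7805621 G=46592/12505] → run D
t=18: vr[G=46592/12505] → run G
t=19: vr[G=62208/12505] → run G
t=20: vr[G=77824/12505] → run G
t=21: vr[G=18688/2501] → run G
t=22: (idle)
t=23: (idle)
t=24: (idle)
t=25: (idle)
t=26: (idle)

context switches = 15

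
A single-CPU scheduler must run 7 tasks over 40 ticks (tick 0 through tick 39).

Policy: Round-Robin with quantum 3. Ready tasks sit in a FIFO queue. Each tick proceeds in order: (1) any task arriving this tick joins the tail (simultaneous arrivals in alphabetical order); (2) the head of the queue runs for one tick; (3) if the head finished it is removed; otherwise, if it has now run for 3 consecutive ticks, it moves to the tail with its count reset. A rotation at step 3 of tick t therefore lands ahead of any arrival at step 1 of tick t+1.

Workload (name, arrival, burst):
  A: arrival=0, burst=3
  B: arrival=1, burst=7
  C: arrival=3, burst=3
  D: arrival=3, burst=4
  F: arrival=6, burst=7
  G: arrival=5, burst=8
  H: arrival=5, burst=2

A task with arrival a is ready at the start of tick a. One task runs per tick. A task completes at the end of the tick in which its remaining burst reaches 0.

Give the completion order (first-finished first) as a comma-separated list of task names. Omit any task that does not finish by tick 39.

t=0: queue=[A] q_used=0 → run A
t=1: queue=[A,B] q_used=1 → run A
t=2: queue=[A,B] q_used=2 → run A
t=3: queue=[B,C,D] q_used=0 → run B
t=4: queue=[B,C,D] q_used=1 → run B
t=5: queue=[B,C,D,G,H] q_used=2 → run B
t=6: queue=[C,D,G,H,B,F] q_used=0 → run C
t=7: queue=[C,D,G,H,B,F] q_used=1 → run C
t=8: queue=[C,D,G,H,B,F] q_used=2 → run C
t=9: queue=[D,G,H,B,F] q_used=0 → run D
t=10: queue=[D,G,H,B,F] q_used=1 → run D
t=11: queue=[D,G,H,B,F] q_used=2 → run D
t=12: queue=[G,H,B,F,D] q_used=0 → run G
t=13: queue=[G,H,B,F,D] q_used=1 → run G
t=14: queue=[G,H,B,F,D] q_used=2 → run G
t=15: queue=[H,B,F,D,G] q_used=0 → run H
t=16: queue=[H,B,F,D,G] q_used=1 → run H
t=17: queue=[B,F,D,G] q_used=0 → run B
t=18: queue=[B,F,D,G] q_used=1 → run B
t=19: queue=[B,F,D,G] q_used=2 → run B
t=20: queue=[F,D,G,B] q_used=0 → run F
t=21: queue=[F,D,G,B] q_used=1 → run F
t=22: queue=[F,D,G,B] q_used=2 → run F
t=23: queue=[D,G,B,F] q_used=0 → run D
t=24: queue=[G,B,F] q_used=0 → run G
t=25: queue=[G,B,F] q_used=1 → run G
t=26: queue=[G,B,F] q_used=2 → run G
t=27: queue=[B,F,G] q_used=0 → run B
t=28: queue=[F,G] q_used=0 → run F
t=29: queue=[F,G] q_used=1 → run F
t=30: queue=[F,G] q_used=2 → run F
t=31: queue=[G,F] q_used=0 → run G
t=32: queue=[G,F] q_used=1 → run G
t=33: queue=[F] q_used=0 → run F
t=34: (idle)
t=35: (idle)
t=36: (idle)
t=37: (idle)
t=38: (idle)
t=39: (idle)

completion order = A, C, H, D, B, G, F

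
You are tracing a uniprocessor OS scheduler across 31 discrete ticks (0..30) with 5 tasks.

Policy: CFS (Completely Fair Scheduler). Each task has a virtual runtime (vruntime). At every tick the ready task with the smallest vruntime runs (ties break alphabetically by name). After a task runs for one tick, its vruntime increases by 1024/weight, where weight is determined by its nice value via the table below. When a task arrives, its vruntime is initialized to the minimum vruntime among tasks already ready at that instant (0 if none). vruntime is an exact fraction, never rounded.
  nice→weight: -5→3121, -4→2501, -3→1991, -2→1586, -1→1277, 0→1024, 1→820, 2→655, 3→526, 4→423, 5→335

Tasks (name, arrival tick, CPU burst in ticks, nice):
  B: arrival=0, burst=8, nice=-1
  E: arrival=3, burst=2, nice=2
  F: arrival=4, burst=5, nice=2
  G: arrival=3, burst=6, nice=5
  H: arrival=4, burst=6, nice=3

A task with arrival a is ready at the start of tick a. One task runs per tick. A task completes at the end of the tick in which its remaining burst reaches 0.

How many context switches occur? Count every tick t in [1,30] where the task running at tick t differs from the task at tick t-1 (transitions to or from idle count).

t=0: vr[B=0] → run B
t=1: vr[B=1024/1277] → run B
t=2: vr[B=2048/1277] → run B
t=3: vr[B=3072/1277 E=3072/1277 G=3072/1277] → run B
t=4: vr[B=4096/1277 E=3072/1277 F=3072/1277 G=3072/1277 H=3072/1277] → run E
t=5: vr[B=4096/1277 E=3319808/836435 F=3072/1277 G=3072/1277 H=3072/1277] → run F
t=6: vr[B=4096/1277 E=3319808/836435 F=3319808/836435 G=3072/1277 H=3072/1277] → run G
t=7: vr[B=4096/1277 E=3319808/836435 F=3319808/836435 G=2336768/427795 H=3072/1277] → run H
t=8: vr[B=4096/1277 E=3319808/836435 F=3319808/836435 G=2336768/427795 H=1461760/335851] → run B
t=9: vr[B=5120/1277 E=3319808/836435 F=3319808/836435 G=2336768/427795 H=1461760/335851] → run E
t=10: vr[B=5120/1277 F=3319808/836435 G=2336768/427795 H=1461760/335851] → run F
t=11: vr[B=5120/1277 F=4627456/836435 G=2336768/427795 H=1461760/335851] → run B
t=12: vr[B=6144/1277 F=4627456/836435 G=2336768/427795 H=1461760/335851] → run H
t=13: vr[B=6144/1277 F=4627456/836435 G=2336768/427795 H=2115584/335851] → run B
t=14: vr[B=7168/1277 F=4627456/836435 G=2336768/427795 H=2115584/335851] → run G
t=15: vr[B=7168/1277 F=4627456/836435 G=3644416/427795 H=2115584/335851] → run F
t=16: vr[B=7168/1277 F=5935104/836435 G=3644416/427795 H=2115584/335851] → run B
t=17: vr[F=5935104/836435 G=3644416/427795 H=2115584/335851] → run H
t=18: vr[F=5935104/836435 G=3644416/427795 H=2769408/335851] → run F
t=19: vr[F=7242752/836435 G=3644416/427795 H=2769408/335851] → run H
t=20: vr[F=7242752/836435 G=3644416/427795 H=3423232/335851] → run G
t=21: vr[F=7242752/836435 G=4952064/427795 H=3423232/335851] → run F
t=22: vr[G=4952064/427795 H=3423232/335851] → run H
t=23: vr[G=4952064/427795 H=4077056/335851] → run G
t=24: vr[G=6259712/427795 H=4077056/335851] → run H
t=25: vr[G=6259712/427795] → run G
t=26: vr[G=1513472/85559] → run G
t=27: (idle)
t=28: (idle)
t=29: (idle)
t=30: (idle)

context switches = 23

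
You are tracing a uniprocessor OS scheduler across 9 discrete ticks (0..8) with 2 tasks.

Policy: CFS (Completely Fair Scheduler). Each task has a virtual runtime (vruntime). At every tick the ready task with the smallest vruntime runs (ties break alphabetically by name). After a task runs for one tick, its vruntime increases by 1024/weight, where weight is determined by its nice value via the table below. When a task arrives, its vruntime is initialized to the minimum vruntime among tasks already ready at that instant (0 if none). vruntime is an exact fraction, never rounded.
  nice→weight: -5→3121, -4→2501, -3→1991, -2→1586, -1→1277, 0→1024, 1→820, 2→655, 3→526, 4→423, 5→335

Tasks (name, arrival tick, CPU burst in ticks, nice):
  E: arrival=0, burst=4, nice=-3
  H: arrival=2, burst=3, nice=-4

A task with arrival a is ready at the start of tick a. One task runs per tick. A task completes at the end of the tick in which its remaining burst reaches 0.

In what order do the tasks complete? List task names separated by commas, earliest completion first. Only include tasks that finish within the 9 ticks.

t=0: vr[E=0] → run E
t=1: vr[E=1024/1991] → run E
t=2: vr[E=2048/1991 H=2048/1991] → run E
t=3: vr[E=3072/1991 H=2048/1991] → run H
t=4: vr[E=3072/1991 H=7160832/4979491] → run H
t=5: vr[E=3072/1991 H=9199616/4979491] → run E
t=6: vr[H=9199616/4979491] → run H
t=7: (idle)
t=8: (idle)

completion order = E, H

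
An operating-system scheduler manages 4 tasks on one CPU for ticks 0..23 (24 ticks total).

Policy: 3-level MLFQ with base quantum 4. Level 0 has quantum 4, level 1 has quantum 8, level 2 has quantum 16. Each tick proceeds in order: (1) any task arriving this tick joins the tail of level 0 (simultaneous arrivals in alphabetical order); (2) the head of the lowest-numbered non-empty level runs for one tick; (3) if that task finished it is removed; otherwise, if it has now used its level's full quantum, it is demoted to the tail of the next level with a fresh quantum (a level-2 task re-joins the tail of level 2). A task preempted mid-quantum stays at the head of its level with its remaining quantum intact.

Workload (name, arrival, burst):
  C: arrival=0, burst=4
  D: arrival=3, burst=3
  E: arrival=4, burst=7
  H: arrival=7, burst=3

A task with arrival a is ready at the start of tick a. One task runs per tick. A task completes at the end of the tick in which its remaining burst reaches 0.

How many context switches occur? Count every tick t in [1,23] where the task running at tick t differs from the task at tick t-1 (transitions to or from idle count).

t=0: L0/L1/L2 = C/-/- → run C
t=1: L0/L1/L2 = C/-/- → run C
t=2: L0/L1/L2 = C/-/- → run C
t=3: L0/L1/L2 = CD/-/- → run C
t=4: L0/L1/L2 = DE/-/- → run D
t=5: L0/L1/L2 = DE/-/- → run D
t=6: L0/L1/L2 = DE/-/- → run D
t=7: L0/L1/L2 = EH/-/- → run E
t=8: L0/L1/L2 = EH/-/- → run E
t=9: L0/L1/L2 = EH/-/- → run E
t=10: L0/L1/L2 = EH/-/- → run E
t=11: L0/L1/L2 = H/E/- → run H
t=12: L0/L1/L2 = H/E/- → run H
t=13: L0/L1/L2 = H/E/- → run H
t=14: L0/L1/L2 = -/E/- → run E
t=15: L0/L1/L2 = -/E/- → run E
t=16: L0/L1/L2 = -/E/- → run E
t=17: (idle)
t=18: (idle)
t=19: (idle)
t=20: (idle)
t=21: (idle)
t=22: (idle)
t=23: (idle)

context switches = 5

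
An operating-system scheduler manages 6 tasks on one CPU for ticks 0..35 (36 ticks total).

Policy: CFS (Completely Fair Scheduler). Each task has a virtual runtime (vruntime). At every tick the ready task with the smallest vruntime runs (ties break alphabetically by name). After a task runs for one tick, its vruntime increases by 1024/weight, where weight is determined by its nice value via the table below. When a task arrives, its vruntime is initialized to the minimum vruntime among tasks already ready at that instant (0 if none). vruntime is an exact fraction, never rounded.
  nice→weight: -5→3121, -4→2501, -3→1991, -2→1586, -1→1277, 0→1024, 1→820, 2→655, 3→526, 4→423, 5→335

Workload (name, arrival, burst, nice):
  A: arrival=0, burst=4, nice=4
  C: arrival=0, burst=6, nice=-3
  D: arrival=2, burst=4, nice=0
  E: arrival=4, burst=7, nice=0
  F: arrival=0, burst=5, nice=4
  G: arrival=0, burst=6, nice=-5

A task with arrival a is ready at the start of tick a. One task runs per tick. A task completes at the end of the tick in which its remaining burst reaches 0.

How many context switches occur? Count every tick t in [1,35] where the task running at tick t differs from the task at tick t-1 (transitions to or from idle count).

t=0: vr[A=0 C=0 F=0 G=0] → run A
t=1: vr[A=1024/423 C=0 F=0 G=0] → run C
t=2: vr[A=1024/423 C=1024/1991 D=0 F=0 G=0] → run D
t=3: vr[A=1024/423 C=1024/1991 D=1 F=0 G=0] → run F
t=4: vr[A=1024/423 C=1024/1991 D=1 E=0 F=1024/423 G=0] → run E
t=5: vr[A=1024/423 C=1024/1991 D=1 E=1 F=1024/423 G=0] → run G
t=6: vr[A=1024/423 C=1024/1991 D=1 E=1 F=1024/423 G=1024/3121] → run G
t=7: vr[A=1024/423 C=1024/1991 D=1 E=1 F=1024/423 G=2048/3121] → run C
t=8: vr[A=1024/423 C=2048/1991 D=1 E=1 F=1024/423 G=2048/3121] → run G
t=9: vr[A=1024/423 C=2048/1991 D=1 E=1 F=1024/423 G=3072/3121] → run G
t=10: vr[A=1024/423 C=2048/1991 D=1 E=1 F=1024/423 G=4096/3121] → run D
t=11: vr[A=1024/423 C=2048/1991 D=2 E=1 F=1024/423 G=4096/3121] → run E
t=12: vr[A=1024/423 C=2048/1991 D=2 E=2 F=1024/423 G=4096/3121] → run C
t=13: vr[A=1024/423 C=3072/1991 D=2 E=2 F=1024/423 G=4096/3121] → run G
t=14: vr[A=1024/423 C=3072/1991 D=2 E=2 F=1024/423 G=5120/3121] → run C
t=15: vr[A=1024/423 C=4096/1991 D=2 E=2 F=1024/423 G=5120/3121] → run G
t=16: vr[A=1024/423 C=4096/1991 D=2 E=2 F=1024/423] → run D
t=17: vr[A=1024/423 C=4096/1991 D=3 E=2 F=1024/423] → run E
t=18: vr[A=1024/423 C=4096/1991 D=3 E=3 F=1024/423] → run C
t=19: vr[A=1024/423 C=5120/1991 D=3 E=3 F=1024/423] → run A
t=20: vr[A=2048/423 C=5120/1991 D=3 E=3 F=1024/423] → run F
t=21: vr[A=2048/423 C=5120/1991 D=3 E=3 F=2048/423] → run C
t=22: vr[A=2048/423 D=3 E=3 F=2048/423] → run D
t=23: vr[A=2048/423 E=3 F=2048/423] → run E
t=24: vr[A=2048/423 E=4 F=2048/423] → run E
t=25: vr[A=2048/423 E=5 F=2048/423] → run A
t=26: vr[A=1024/141 E=5 F=2048/423] → run F
t=27: vr[A=1024/141 E=5 F=1024/141] → run E
t=28: vr[A=1024/141 E=6 F=1024/141] → run E
t=29: vr[A=1024/141 F=1024/141] → run A
t=30: vr[F=1024/141] → run F
t=31: vr[F=4096/423] → run F
t=32: (idle)
t=33: (idle)
t=34: (idle)
t=35: (idle)

context switches = 27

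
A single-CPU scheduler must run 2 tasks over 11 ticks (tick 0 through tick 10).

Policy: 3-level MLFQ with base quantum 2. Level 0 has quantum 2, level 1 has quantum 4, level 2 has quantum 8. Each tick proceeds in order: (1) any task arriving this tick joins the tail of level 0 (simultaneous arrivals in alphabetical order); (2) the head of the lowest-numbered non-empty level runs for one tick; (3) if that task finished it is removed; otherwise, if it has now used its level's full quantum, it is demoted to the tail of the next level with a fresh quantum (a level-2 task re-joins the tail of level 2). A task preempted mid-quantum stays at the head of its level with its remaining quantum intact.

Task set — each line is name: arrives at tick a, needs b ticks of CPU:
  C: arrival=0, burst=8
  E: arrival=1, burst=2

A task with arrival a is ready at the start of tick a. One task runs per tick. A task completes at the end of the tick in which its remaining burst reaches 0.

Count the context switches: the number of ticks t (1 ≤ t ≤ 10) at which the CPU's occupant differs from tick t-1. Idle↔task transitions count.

context switches = 3

t=0: L0/L1/L2 = C/-/- → run C
t=1: L0/L1/L2 = CE/-/- → run C
t=2: L0/L1/L2 = E/C/- → run E
t=3: L0/L1/L2 = E/C/- → run E
t=4: L0/L1/L2 = -/C/- → run C
t=5: L0/L1/L2 = -/C/- → run C
t=6: L0/L1/L2 = -/C/- → run C
t=7: L0/L1/L2 = -/C/- → run C
t=8: L0/L1/L2 = -/-/C → run C
t=9: L0/L1/L2 = -/-/C → run C
t=10: (idle)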